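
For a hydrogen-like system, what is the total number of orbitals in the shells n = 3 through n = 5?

Shell n has n² orbitals: 3²=9 + 4²=16 + 5²=25 = 50 orbitals.

50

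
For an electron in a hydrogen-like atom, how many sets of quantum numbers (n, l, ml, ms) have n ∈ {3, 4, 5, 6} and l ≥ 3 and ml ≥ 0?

For each n in the range, tally the orbitals obeying l ≥ 3 and ml ≥ 0:
n=4 → 4; n=5 → 9; n=6 → 15.
Orbitals: 4 + 9 + 15 = 28. Including both spin states (ms = ±1/2) gives 2 × 28 = 56 states.

56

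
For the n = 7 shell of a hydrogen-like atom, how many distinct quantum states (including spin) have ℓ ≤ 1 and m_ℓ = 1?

2

Go through ℓ = 0, …, 6 (the values permitted for n = 7).
The (ℓ, m_ℓ) pairs meeting ℓ ≤ 1 and m_ℓ = 1 give: ℓ=1 → 1.
Orbitals: 1. Each orbital carries two spin states, so 1 × 2 = 2 states.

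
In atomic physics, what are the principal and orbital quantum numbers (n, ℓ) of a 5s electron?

The leading integer gives n = 5; the letter 's' means ℓ = 0.

n = 5, ℓ = 0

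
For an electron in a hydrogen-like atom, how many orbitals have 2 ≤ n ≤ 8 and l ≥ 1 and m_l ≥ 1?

Per-shell orbital counts meeting the constraint:
n=2 → 1; n=3 → 3; n=4 → 6; n=5 → 10; n=6 → 15; n=7 → 21; n=8 → 28.
Total orbitals: 1 + 3 + 6 + 10 + 15 + 21 + 28 = 84.

84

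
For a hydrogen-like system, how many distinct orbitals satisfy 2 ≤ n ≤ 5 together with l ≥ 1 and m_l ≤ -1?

20

Per-shell orbital counts meeting the constraint:
n=2 → 1; n=3 → 3; n=4 → 6; n=5 → 10.
Total orbitals: 1 + 3 + 6 + 10 = 20.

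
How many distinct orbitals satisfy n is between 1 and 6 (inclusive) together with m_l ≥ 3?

10

For each n in the range, tally the orbitals obeying m_l ≥ 3:
n=4 → 1; n=5 → 3; n=6 → 6.
Total orbitals: 1 + 3 + 6 = 10.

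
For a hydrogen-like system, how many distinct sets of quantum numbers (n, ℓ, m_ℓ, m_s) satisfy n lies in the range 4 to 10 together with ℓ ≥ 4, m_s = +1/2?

259

For each n in the range, tally the orbitals obeying ℓ ≥ 4:
n=5 → 9; n=6 → 20; n=7 → 33; n=8 → 48; n=9 → 65; n=10 → 84.
Orbitals: 9 + 20 + 33 + 48 + 65 + 84 = 259. With m_s fixed to +1/2 there is one state per orbital, so 259 states.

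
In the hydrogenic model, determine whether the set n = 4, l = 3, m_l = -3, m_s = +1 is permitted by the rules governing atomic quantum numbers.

The spin quantum number for an electron can only be m_s = +1/2 or −1/2; m_s = +1 is not one of those.

Not allowed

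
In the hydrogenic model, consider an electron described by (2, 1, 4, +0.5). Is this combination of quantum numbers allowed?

Not allowed

The magnetic quantum number must satisfy −ℓ ≤ m_ℓ ≤ ℓ. With ℓ = 1, m_ℓ can only be -1, 0, 1, so m_ℓ = 4 is forbidden.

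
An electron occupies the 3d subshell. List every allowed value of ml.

-2, -1, 0, 1, 2

The 3d subshell has l = 2, and ml takes every integer from −l to +l. With l = 2 that gives the 5 values -2, -1, 0, 1, 2.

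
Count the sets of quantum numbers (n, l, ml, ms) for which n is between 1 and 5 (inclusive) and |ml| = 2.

Go shell by shell, enumerating (l, ml) with |ml| = 2:
n=3 → 2; n=4 → 4; n=5 → 6.
Orbitals: 2 + 4 + 6 = 12. Including both spin states (ms = ±1/2) gives 2 × 12 = 24 states.

24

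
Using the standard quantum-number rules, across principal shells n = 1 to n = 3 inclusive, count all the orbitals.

14

Shell n has n² orbitals: 1²=1 + 2²=4 + 3²=9 = 14 orbitals.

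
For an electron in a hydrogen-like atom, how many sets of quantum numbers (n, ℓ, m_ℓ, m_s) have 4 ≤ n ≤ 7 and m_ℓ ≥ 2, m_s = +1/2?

34

Go shell by shell, enumerating (ℓ, m_ℓ) with m_ℓ ≥ 2:
n=4 → 3; n=5 → 6; n=6 → 10; n=7 → 15.
Orbitals: 3 + 6 + 10 + 15 = 34. With m_s fixed to +1/2 there is one state per orbital, so 34 states.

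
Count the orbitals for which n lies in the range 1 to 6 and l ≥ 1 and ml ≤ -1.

Count contributing orbitals for each principal shell:
n=2 → 1; n=3 → 3; n=4 → 6; n=5 → 10; n=6 → 15.
Total orbitals: 1 + 3 + 6 + 10 + 15 = 35.

35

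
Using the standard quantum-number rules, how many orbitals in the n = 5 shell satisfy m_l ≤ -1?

10

The n = 5 shell has l = 0 through 4; check each.
Per l-value: l=1 → 1; l=2 → 2; l=3 → 3; l=4 → 4.
Total orbitals: 1 + 2 + 3 + 4 = 10.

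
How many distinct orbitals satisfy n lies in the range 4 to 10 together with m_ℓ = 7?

6

Count contributing orbitals for each principal shell:
n=8 → 1; n=9 → 2; n=10 → 3.
Total orbitals: 1 + 2 + 3 = 6.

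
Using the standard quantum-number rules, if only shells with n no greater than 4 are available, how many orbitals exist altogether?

Total orbitals = 1² + 2² + 3² + 4² = 30.

30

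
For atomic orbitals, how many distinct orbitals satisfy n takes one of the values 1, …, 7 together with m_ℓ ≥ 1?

56

Count contributing orbitals for each principal shell:
n=2 → 1; n=3 → 3; n=4 → 6; n=5 → 10; n=6 → 15; n=7 → 21.
Total orbitals: 1 + 3 + 6 + 10 + 15 + 21 = 56.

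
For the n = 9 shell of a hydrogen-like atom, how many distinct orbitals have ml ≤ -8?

Go through l = 0, …, 8 (the values permitted for n = 9).
Orbitals with ml ≤ -8, by l: l=8 → 1.
Total orbitals: 1.

1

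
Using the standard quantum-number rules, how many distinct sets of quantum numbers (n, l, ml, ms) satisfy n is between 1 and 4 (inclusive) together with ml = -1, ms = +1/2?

Work shell by shell — for each n, count the (l, ml) pairs that satisfy ml = -1:
n=2 → 1; n=3 → 2; n=4 → 3.
Orbitals: 1 + 2 + 3 = 6. With ms fixed to +1/2 there is one state per orbital, so 6 states.

6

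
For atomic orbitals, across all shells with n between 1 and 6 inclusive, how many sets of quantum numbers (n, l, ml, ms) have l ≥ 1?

Work shell by shell — for each n, count the (l, ml) pairs that satisfy l ≥ 1:
n=2 → 3; n=3 → 8; n=4 → 15; n=5 → 24; n=6 → 35.
Orbitals: 3 + 8 + 15 + 24 + 35 = 85. Including both spin states (ms = ±1/2) gives 2 × 85 = 170 states.

170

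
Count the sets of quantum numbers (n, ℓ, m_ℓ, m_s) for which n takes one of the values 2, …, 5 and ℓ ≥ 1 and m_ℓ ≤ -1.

40

Treat each shell separately and count matching orbitals:
n=2 → 1; n=3 → 3; n=4 → 6; n=5 → 10.
Orbitals: 1 + 3 + 6 + 10 = 20. Including both spin states (m_s = ±1/2) gives 2 × 20 = 40 states.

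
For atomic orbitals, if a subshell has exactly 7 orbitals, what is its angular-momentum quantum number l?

l = 3

2l+1 = 7 gives l = 3.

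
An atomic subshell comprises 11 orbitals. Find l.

2l+1 = 11 gives l = 5.

l = 5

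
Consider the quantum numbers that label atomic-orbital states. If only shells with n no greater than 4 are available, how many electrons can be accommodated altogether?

60

Total orbitals = 1² + 2² + 3² + 4² = 30. Doubling for spin gives 60 electrons.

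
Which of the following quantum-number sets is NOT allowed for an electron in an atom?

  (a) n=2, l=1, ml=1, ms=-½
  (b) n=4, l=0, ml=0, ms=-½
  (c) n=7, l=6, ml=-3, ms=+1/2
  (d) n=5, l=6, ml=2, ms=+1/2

(d) has l = 6 ≥ n = 5, violating 0 ≤ l ≤ n−1.
The remaining sets (a), (b), (c) satisfy all four rules.

(d)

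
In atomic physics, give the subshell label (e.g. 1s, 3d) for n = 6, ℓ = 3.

6f

ℓ = 3 corresponds to the letter 'f', so the subshell is 6f.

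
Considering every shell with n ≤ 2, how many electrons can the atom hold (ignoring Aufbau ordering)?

10

Total orbitals = 1² + 2² = 5. Doubling for spin gives 10 electrons.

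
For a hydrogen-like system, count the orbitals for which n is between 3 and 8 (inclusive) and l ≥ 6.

41

Treat each shell separately and count matching orbitals:
n=7 → 13; n=8 → 28.
Total orbitals: 13 + 28 = 41.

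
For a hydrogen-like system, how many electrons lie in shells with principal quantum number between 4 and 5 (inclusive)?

82

Shell n has n² orbitals: 4²=16 + 5²=25 = 41 orbitals.
Two spin states per orbital: 2 × 41 = 82 electrons.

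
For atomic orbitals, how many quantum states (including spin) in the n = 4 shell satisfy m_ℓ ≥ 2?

The n = 4 shell has ℓ = 0 through 3; check each.
Orbitals with m_ℓ ≥ 2, by ℓ: ℓ=2 → 1; ℓ=3 → 2.
Orbitals: 1 + 2 = 3. Each orbital carries two spin states, so 3 × 2 = 6 states.

6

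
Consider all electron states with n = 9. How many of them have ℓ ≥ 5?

112

Per ℓ-value: ℓ=5 → 11; ℓ=6 → 13; ℓ=7 → 15; ℓ=8 → 17.
Orbitals: 11 + 13 + 15 + 17 = 56. Each orbital carries two spin states, so 56 × 2 = 112 states.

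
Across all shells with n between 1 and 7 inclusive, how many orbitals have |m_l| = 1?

42

Treat each shell separately and count matching orbitals:
n=2 → 2; n=3 → 4; n=4 → 6; n=5 → 8; n=6 → 10; n=7 → 12.
Total orbitals: 2 + 4 + 6 + 8 + 10 + 12 = 42.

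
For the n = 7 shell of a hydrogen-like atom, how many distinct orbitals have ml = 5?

With n = 7 the allowed l are 0, 1, …, 6.
Per l-value: l=5 → 1; l=6 → 1.
Total orbitals: 1 + 1 = 2.

2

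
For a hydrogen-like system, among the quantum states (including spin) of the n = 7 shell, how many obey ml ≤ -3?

20

Contributions: l=3 → 1; l=4 → 2; l=5 → 3; l=6 → 4.
Orbitals: 1 + 2 + 3 + 4 = 10. Each orbital carries two spin states, so 10 × 2 = 20 states.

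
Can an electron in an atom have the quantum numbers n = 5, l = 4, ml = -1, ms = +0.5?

n = 5 is a positive integer. l = 4 satisfies 0 ≤ l ≤ n−1 = 4. ml = -1 lies in the range −l … +l (here −4 … 4). ms = +1/2 is one of ±1/2.
All four constraints are satisfied.

Allowed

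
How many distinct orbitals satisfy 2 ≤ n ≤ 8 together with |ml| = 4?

Count contributing orbitals for each principal shell:
n=5 → 2; n=6 → 4; n=7 → 6; n=8 → 8.
Total orbitals: 2 + 4 + 6 + 8 = 20.

20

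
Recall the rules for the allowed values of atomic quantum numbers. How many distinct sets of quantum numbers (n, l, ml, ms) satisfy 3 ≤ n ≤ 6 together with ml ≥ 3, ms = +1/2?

Per-shell orbital counts meeting the constraint:
n=4 → 1; n=5 → 3; n=6 → 6.
Orbitals: 1 + 3 + 6 = 10. With ms fixed to +1/2 there is one state per orbital, so 10 states.

10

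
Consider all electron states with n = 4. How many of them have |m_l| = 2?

With n = 4 the allowed l are 0, 1, …, 3.
The (l, m_l) pairs meeting |m_l| = 2 give: l=2 → 2; l=3 → 2.
Orbitals: 2 + 2 = 4. Each orbital carries two spin states, so 4 × 2 = 8 states.

8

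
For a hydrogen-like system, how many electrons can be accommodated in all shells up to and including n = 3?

Total orbitals = 1² + 2² + 3² = 14. Doubling for spin gives 28 electrons.

28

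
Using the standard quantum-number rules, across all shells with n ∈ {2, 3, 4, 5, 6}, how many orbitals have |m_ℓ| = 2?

Go shell by shell, enumerating (ℓ, m_ℓ) with |m_ℓ| = 2:
n=3 → 2; n=4 → 4; n=5 → 6; n=6 → 8.
Total orbitals: 2 + 4 + 6 + 8 = 20.

20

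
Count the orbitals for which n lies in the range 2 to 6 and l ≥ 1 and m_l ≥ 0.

Work shell by shell — for each n, count the (l, m_l) pairs that satisfy l ≥ 1 and m_l ≥ 0:
n=2 → 2; n=3 → 5; n=4 → 9; n=5 → 14; n=6 → 20.
Total orbitals: 2 + 5 + 9 + 14 + 20 = 50.

50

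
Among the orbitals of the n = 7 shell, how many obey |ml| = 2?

10

Go through l = 0, …, 6 (the values permitted for n = 7).
Contributions: l=2 → 2; l=3 → 2; l=4 → 2; l=5 → 2; l=6 → 2.
Total orbitals: 2 + 2 + 2 + 2 + 2 = 10.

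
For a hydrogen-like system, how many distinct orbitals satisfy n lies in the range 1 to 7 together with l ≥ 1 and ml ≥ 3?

Per-shell orbital counts meeting the constraint:
n=4 → 1; n=5 → 3; n=6 → 6; n=7 → 10.
Total orbitals: 1 + 3 + 6 + 10 = 20.

20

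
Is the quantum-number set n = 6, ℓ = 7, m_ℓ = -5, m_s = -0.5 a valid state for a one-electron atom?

The orbital quantum number must satisfy 0 ≤ ℓ ≤ n−1. With n = 6 the allowed ℓ values are 0, 1, 2, 3, 4, 5, so ℓ = 7 is out of range.

Not allowed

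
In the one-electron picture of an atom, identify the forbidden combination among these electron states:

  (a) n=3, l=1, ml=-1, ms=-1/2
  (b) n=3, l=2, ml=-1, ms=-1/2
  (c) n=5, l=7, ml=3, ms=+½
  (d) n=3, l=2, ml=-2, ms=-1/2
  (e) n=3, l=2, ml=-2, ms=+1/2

(c) has l = 7 ≥ n = 5, violating 0 ≤ l ≤ n−1.
The remaining sets (a), (b), (d), (e) satisfy all four rules.

(c)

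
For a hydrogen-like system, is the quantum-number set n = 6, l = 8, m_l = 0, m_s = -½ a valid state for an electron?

The orbital quantum number must satisfy 0 ≤ l ≤ n−1. With n = 6 the allowed l values are 0, 1, 2, 3, 4, 5, so l = 8 is out of range.

Not allowed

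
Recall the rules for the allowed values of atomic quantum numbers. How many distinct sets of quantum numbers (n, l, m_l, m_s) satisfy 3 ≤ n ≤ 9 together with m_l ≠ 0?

Per-shell orbital counts meeting the constraint:
n=3 → 6; n=4 → 12; n=5 → 20; n=6 → 30; n=7 → 42; n=8 → 56; n=9 → 72.
Orbitals: 6 + 12 + 20 + 30 + 42 + 56 + 72 = 238. Including both spin states (m_s = ±1/2) gives 2 × 238 = 476 states.

476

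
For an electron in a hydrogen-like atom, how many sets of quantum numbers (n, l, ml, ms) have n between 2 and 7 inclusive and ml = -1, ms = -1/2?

21

Treat each shell separately and count matching orbitals:
n=2 → 1; n=3 → 2; n=4 → 3; n=5 → 4; n=6 → 5; n=7 → 6.
Orbitals: 1 + 2 + 3 + 4 + 5 + 6 = 21. With ms fixed to -1/2 there is one state per orbital, so 21 states.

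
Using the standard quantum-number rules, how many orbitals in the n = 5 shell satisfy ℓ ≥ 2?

21

With n = 5 the allowed ℓ are 0, 1, …, 4.
Contributions: ℓ=2 → 5; ℓ=3 → 7; ℓ=4 → 9.
Total orbitals: 5 + 7 + 9 = 21.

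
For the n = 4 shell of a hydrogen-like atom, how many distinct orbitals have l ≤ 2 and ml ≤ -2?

Contributions: l=2 → 1.
Total orbitals: 1.

1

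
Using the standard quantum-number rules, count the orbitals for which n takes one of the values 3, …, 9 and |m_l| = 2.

Go shell by shell, enumerating (l, m_l) with |m_l| = 2:
n=3 → 2; n=4 → 4; n=5 → 6; n=6 → 8; n=7 → 10; n=8 → 12; n=9 → 14.
Total orbitals: 2 + 4 + 6 + 8 + 10 + 12 + 14 = 56.

56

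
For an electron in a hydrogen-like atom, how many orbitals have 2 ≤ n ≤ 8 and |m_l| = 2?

42

For each n in the range, tally the orbitals obeying |m_l| = 2:
n=3 → 2; n=4 → 4; n=5 → 6; n=6 → 8; n=7 → 10; n=8 → 12.
Total orbitals: 2 + 4 + 6 + 8 + 10 + 12 = 42.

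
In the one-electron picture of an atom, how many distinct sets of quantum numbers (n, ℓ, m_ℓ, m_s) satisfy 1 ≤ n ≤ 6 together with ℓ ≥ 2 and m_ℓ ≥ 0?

For each n in the range, tally the orbitals obeying ℓ ≥ 2 and m_ℓ ≥ 0:
n=3 → 3; n=4 → 7; n=5 → 12; n=6 → 18.
Orbitals: 3 + 7 + 12 + 18 = 40. Including both spin states (m_s = ±1/2) gives 2 × 40 = 80 states.

80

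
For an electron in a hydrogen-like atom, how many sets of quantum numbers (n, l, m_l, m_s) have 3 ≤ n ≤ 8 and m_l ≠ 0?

Count contributing orbitals for each principal shell:
n=3 → 6; n=4 → 12; n=5 → 20; n=6 → 30; n=7 → 42; n=8 → 56.
Orbitals: 6 + 12 + 20 + 30 + 42 + 56 = 166. Including both spin states (m_s = ±1/2) gives 2 × 166 = 332 states.

332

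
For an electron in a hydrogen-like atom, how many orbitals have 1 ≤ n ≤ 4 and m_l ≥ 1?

Work shell by shell — for each n, count the (l, m_l) pairs that satisfy m_l ≥ 1:
n=2 → 1; n=3 → 3; n=4 → 6.
Total orbitals: 1 + 3 + 6 = 10.

10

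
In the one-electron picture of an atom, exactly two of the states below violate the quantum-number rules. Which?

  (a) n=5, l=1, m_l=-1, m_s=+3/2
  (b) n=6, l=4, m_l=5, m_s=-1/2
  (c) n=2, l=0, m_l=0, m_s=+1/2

(a) and (b)

(a) has m_s = +3/2, but an electron's spin must be ±1/2.
(b) has |m_l| = 5 > l = 4, violating −l ≤ m_l ≤ l.
The remaining set (c) satisfies all four rules.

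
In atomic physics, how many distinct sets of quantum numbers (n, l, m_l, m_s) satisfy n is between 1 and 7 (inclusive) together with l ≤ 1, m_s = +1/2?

Go shell by shell, enumerating (l, m_l) with l ≤ 1:
n=1 → 1; n=2 → 4; n=3 → 4; n=4 → 4; n=5 → 4; n=6 → 4; n=7 → 4.
Orbitals: 1 + 4 + 4 + 4 + 4 + 4 + 4 = 25. With m_s fixed to +1/2 there is one state per orbital, so 25 states.

25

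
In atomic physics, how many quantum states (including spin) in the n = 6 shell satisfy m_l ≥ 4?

The (l, m_l) pairs meeting m_l ≥ 4 give: l=4 → 1; l=5 → 2.
Orbitals: 1 + 2 = 3. Each orbital carries two spin states, so 3 × 2 = 6 states.

6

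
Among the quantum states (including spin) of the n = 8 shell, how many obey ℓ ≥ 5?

78

Go through ℓ = 0, …, 7 (the values permitted for n = 8).
Contributions: ℓ=5 → 11; ℓ=6 → 13; ℓ=7 → 15.
Orbitals: 11 + 13 + 15 = 39. Each orbital carries two spin states, so 39 × 2 = 78 states.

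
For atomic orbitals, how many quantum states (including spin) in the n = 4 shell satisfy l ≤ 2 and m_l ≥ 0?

With n = 4 the allowed l are 0, 1, …, 3.
Orbitals with l ≤ 2 and m_l ≥ 0, by l: l=0 → 1; l=1 → 2; l=2 → 3.
Orbitals: 1 + 2 + 3 = 6. Each orbital carries two spin states, so 6 × 2 = 12 states.

12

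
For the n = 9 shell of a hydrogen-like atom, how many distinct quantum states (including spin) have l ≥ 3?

144

The n = 9 shell has l = 0 through 8; check each.
Orbitals with l ≥ 3, by l: l=3 → 7; l=4 → 9; l=5 → 11; l=6 → 13; l=7 → 15; l=8 → 17.
Orbitals: 7 + 9 + 11 + 13 + 15 + 17 = 72. Each orbital carries two spin states, so 72 × 2 = 144 states.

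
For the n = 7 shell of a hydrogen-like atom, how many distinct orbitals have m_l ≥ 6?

1

Orbitals with m_l ≥ 6, by l: l=6 → 1.
Total orbitals: 1.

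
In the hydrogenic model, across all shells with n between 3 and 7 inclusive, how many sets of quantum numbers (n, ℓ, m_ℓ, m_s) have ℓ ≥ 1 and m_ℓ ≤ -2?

70

Work shell by shell — for each n, count the (ℓ, m_ℓ) pairs that satisfy ℓ ≥ 1 and m_ℓ ≤ -2:
n=3 → 1; n=4 → 3; n=5 → 6; n=6 → 10; n=7 → 15.
Orbitals: 1 + 3 + 6 + 10 + 15 = 35. Including both spin states (m_s = ±1/2) gives 2 × 35 = 70 states.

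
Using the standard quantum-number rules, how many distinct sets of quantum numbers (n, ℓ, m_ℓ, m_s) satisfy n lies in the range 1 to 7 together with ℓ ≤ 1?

50

Go shell by shell, enumerating (ℓ, m_ℓ) with ℓ ≤ 1:
n=1 → 1; n=2 → 4; n=3 → 4; n=4 → 4; n=5 → 4; n=6 → 4; n=7 → 4.
Orbitals: 1 + 4 + 4 + 4 + 4 + 4 + 4 = 25. Including both spin states (m_s = ±1/2) gives 2 × 25 = 50 states.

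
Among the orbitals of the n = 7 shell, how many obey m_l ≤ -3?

Per l-value: l=3 → 1; l=4 → 2; l=5 → 3; l=6 → 4.
Total orbitals: 1 + 2 + 3 + 4 = 10.

10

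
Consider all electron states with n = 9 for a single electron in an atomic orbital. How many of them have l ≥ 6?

The n = 9 shell has l = 0 through 8; check each.
Per l-value: l=6 → 13; l=7 → 15; l=8 → 17.
Orbitals: 13 + 15 + 17 = 45. Each orbital carries two spin states, so 45 × 2 = 90 states.

90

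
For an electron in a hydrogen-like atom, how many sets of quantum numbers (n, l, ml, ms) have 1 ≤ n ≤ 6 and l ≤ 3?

124

Work shell by shell — for each n, count the (l, ml) pairs that satisfy l ≤ 3:
n=1 → 1; n=2 → 4; n=3 → 9; n=4 → 16; n=5 → 16; n=6 → 16.
Orbitals: 1 + 4 + 9 + 16 + 16 + 16 = 62. Including both spin states (ms = ±1/2) gives 2 × 62 = 124 states.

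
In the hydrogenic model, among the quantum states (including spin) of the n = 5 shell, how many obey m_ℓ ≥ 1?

With n = 5 the allowed ℓ are 0, 1, …, 4.
Per ℓ-value: ℓ=1 → 1; ℓ=2 → 2; ℓ=3 → 3; ℓ=4 → 4.
Orbitals: 1 + 2 + 3 + 4 = 10. Each orbital carries two spin states, so 10 × 2 = 20 states.

20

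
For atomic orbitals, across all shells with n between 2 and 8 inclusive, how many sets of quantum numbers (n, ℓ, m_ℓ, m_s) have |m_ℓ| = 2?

84

For each n in the range, tally the orbitals obeying |m_ℓ| = 2:
n=3 → 2; n=4 → 4; n=5 → 6; n=6 → 8; n=7 → 10; n=8 → 12.
Orbitals: 2 + 4 + 6 + 8 + 10 + 12 = 42. Including both spin states (m_s = ±1/2) gives 2 × 42 = 84 states.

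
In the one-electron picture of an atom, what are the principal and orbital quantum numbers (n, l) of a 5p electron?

The leading integer gives n = 5; the letter 'p' means l = 1.

n = 5, l = 1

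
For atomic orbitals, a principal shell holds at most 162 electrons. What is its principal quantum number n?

2n² = 162 ⇒ n² = 81 ⇒ n = 9.

n = 9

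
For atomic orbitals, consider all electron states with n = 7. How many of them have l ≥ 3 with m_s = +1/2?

40

For n = 7, l ranges over 0 … 6.
Contributions: l=3 → 7; l=4 → 9; l=5 → 11; l=6 → 13.
Orbitals: 7 + 9 + 11 + 13 = 40. With m_s fixed to a single value there is one state per orbital, giving 40 states.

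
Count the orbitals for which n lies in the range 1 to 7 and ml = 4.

Go shell by shell, enumerating (l, ml) with ml = 4:
n=5 → 1; n=6 → 2; n=7 → 3.
Total orbitals: 1 + 2 + 3 = 6.

6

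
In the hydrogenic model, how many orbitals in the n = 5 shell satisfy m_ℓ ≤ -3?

Go through ℓ = 0, …, 4 (the values permitted for n = 5).
Orbitals with m_ℓ ≤ -3, by ℓ: ℓ=3 → 1; ℓ=4 → 2.
Total orbitals: 1 + 2 = 3.

3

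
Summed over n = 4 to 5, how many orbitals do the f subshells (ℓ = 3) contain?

14

An f subshell (ℓ = 3) exists for every n ≥ 4, so shells n = 4, 5 each contribute one — 2 subshells.
Since each f subshell has 2·3+1 = 7 orbitals, the total is 2 × 7 = 14.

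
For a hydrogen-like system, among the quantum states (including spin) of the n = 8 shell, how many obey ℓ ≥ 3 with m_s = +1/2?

55

The (ℓ, m_ℓ) pairs meeting ℓ ≥ 3 give: ℓ=3 → 7; ℓ=4 → 9; ℓ=5 → 11; ℓ=6 → 13; ℓ=7 → 15.
Orbitals: 7 + 9 + 11 + 13 + 15 = 55. With m_s fixed to a single value there is one state per orbital, giving 55 states.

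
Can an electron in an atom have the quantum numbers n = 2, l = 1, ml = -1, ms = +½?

Allowed

n = 2 is a positive integer. l = 1 satisfies 0 ≤ l ≤ n−1 = 1. ml = -1 lies in the range −l … +l (here −1 … 1). ms = +1/2 is one of ±1/2.
All four constraints are satisfied.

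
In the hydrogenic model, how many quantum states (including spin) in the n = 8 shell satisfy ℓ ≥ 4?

The n = 8 shell has ℓ = 0 through 7; check each.
Per ℓ-value: ℓ=4 → 9; ℓ=5 → 11; ℓ=6 → 13; ℓ=7 → 15.
Orbitals: 9 + 11 + 13 + 15 = 48. Each orbital carries two spin states, so 48 × 2 = 96 states.

96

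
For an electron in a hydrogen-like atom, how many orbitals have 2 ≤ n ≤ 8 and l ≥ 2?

175

Treat each shell separately and count matching orbitals:
n=3 → 5; n=4 → 12; n=5 → 21; n=6 → 32; n=7 → 45; n=8 → 60.
Total orbitals: 5 + 12 + 21 + 32 + 45 + 60 = 175.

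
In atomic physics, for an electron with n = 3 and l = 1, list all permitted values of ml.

ml takes every integer from −l to +l. With l = 1 that gives the 3 values -1, 0, 1.

-1, 0, 1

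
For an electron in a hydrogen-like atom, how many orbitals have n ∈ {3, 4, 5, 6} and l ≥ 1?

Per-shell orbital counts meeting the constraint:
n=3 → 8; n=4 → 15; n=5 → 24; n=6 → 35.
Total orbitals: 8 + 15 + 24 + 35 = 82.

82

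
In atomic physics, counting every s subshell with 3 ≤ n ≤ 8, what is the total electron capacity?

An s subshell (l = 0) exists for every n ≥ 1, so shells n = 3, 4, 5, 6, 7, 8 each contribute one — 6 subshells.
Since each s subshell holds 2(2·0+1) = 2 electrons, the total is 6 × 2 = 12.

12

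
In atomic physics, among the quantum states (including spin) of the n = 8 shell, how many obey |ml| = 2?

For n = 8, l ranges over 0 … 7.
Orbitals with |ml| = 2, by l: l=2 → 2; l=3 → 2; l=4 → 2; l=5 → 2; l=6 → 2; l=7 → 2.
Orbitals: 2 + 2 + 2 + 2 + 2 + 2 = 12. Each orbital carries two spin states, so 12 × 2 = 24 states.

24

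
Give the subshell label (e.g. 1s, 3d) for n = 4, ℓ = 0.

ℓ = 0 corresponds to the letter 's', so the subshell is 4s.

4s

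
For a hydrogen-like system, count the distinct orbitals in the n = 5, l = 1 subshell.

3

A subshell has 2l+1 orbitals; with l = 1, that's 3.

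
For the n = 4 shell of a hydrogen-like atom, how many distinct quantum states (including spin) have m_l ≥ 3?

Go through l = 0, …, 3 (the values permitted for n = 4).
The (l, m_l) pairs meeting m_l ≥ 3 give: l=3 → 1.
Orbitals: 1. Each orbital carries two spin states, so 1 × 2 = 2 states.

2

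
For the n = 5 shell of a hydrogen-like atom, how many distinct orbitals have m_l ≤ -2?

Go through l = 0, …, 4 (the values permitted for n = 5).
The (l, m_l) pairs meeting m_l ≤ -2 give: l=2 → 1; l=3 → 2; l=4 → 3.
Total orbitals: 1 + 2 + 3 = 6.

6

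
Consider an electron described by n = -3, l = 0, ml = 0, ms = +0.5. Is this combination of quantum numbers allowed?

The principal quantum number must be a positive integer (n ≥ 1), but here n = -3.

No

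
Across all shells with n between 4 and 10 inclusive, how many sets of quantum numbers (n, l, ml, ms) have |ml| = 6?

40

For each n in the range, tally the orbitals obeying |ml| = 6:
n=7 → 2; n=8 → 4; n=9 → 6; n=10 → 8.
Orbitals: 2 + 4 + 6 + 8 = 20. Including both spin states (ms = ±1/2) gives 2 × 20 = 40 states.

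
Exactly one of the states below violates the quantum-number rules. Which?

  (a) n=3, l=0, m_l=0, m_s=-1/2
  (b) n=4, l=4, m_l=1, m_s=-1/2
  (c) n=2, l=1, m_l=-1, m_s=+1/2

(b)

(b) has l = 4 ≥ n = 4, violating 0 ≤ l ≤ n−1.
The remaining sets (a), (c) satisfy all four rules.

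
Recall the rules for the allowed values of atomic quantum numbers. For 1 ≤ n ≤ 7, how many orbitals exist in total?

140

Total orbitals = 1² + 2² + 3² + 4² + 5² + 6² + 7² = 140.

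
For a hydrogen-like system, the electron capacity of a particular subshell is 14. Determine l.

l = 3 (f)

2(2l+1) = 14 ⇒ 2l+1 = 7 ⇒ l = 3.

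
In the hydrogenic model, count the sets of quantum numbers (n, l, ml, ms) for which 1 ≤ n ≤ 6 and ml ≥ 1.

70

Go shell by shell, enumerating (l, ml) with ml ≥ 1:
n=2 → 1; n=3 → 3; n=4 → 6; n=5 → 10; n=6 → 15.
Orbitals: 1 + 3 + 6 + 10 + 15 = 35. Including both spin states (ms = ±1/2) gives 2 × 35 = 70 states.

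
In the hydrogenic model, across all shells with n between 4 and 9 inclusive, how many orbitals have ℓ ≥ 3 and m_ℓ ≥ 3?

Work shell by shell — for each n, count the (ℓ, m_ℓ) pairs that satisfy ℓ ≥ 3 and m_ℓ ≥ 3:
n=4 → 1; n=5 → 3; n=6 → 6; n=7 → 10; n=8 → 15; n=9 → 21.
Total orbitals: 1 + 3 + 6 + 10 + 15 + 21 = 56.

56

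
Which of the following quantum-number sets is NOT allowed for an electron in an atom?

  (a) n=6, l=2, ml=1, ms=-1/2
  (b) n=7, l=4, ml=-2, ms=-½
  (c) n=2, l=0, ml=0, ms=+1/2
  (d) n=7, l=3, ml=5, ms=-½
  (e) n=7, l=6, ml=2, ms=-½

(d) has |ml| = 5 > l = 3, violating −l ≤ ml ≤ l.
The remaining sets (a), (b), (c), (e) satisfy all four rules.

(d)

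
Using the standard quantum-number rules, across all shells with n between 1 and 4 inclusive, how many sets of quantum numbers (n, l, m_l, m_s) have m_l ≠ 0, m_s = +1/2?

Go shell by shell, enumerating (l, m_l) with m_l ≠ 0:
n=2 → 2; n=3 → 6; n=4 → 12.
Orbitals: 2 + 6 + 12 = 20. With m_s fixed to +1/2 there is one state per orbital, so 20 states.

20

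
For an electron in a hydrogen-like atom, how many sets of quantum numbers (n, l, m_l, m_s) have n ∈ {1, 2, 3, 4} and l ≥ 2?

For each n in the range, tally the orbitals obeying l ≥ 2:
n=3 → 5; n=4 → 12.
Orbitals: 5 + 12 = 17. Including both spin states (m_s = ±1/2) gives 2 × 17 = 34 states.

34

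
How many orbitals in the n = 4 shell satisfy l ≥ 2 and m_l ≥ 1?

Go through l = 0, …, 3 (the values permitted for n = 4).
Per l-value: l=2 → 2; l=3 → 3.
Total orbitals: 2 + 3 = 5.

5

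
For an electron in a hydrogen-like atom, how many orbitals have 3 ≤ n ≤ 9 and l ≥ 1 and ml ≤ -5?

20

Count contributing orbitals for each principal shell:
n=6 → 1; n=7 → 3; n=8 → 6; n=9 → 10.
Total orbitals: 1 + 3 + 6 + 10 = 20.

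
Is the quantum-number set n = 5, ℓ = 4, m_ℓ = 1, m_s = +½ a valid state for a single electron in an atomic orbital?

n = 5 is a positive integer. ℓ = 4 satisfies 0 ≤ ℓ ≤ n−1 = 4. m_ℓ = 1 lies in the range −ℓ … +ℓ (here −4 … 4). m_s = +1/2 is one of ±1/2.
All four constraints are satisfied.

Allowed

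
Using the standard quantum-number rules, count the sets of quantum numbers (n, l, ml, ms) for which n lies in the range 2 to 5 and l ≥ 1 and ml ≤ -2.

20

Go shell by shell, enumerating (l, ml) with l ≥ 1 and ml ≤ -2:
n=3 → 1; n=4 → 3; n=5 → 6.
Orbitals: 1 + 3 + 6 = 10. Including both spin states (ms = ±1/2) gives 2 × 10 = 20 states.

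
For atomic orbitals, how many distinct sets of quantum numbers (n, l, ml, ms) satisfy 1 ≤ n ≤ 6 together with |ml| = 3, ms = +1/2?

12

Per-shell orbital counts meeting the constraint:
n=4 → 2; n=5 → 4; n=6 → 6.
Orbitals: 2 + 4 + 6 = 12. With ms fixed to +1/2 there is one state per orbital, so 12 states.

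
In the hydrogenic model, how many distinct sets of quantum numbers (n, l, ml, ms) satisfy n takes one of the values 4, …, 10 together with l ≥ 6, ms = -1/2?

Treat each shell separately and count matching orbitals:
n=7 → 13; n=8 → 28; n=9 → 45; n=10 → 64.
Orbitals: 13 + 28 + 45 + 64 = 150. With ms fixed to -1/2 there is one state per orbital, so 150 states.

150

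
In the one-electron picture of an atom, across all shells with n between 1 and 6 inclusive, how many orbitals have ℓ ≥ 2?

70

Count contributing orbitals for each principal shell:
n=3 → 5; n=4 → 12; n=5 → 21; n=6 → 32.
Total orbitals: 5 + 12 + 21 + 32 = 70.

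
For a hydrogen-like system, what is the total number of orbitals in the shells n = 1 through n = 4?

30

Shell n has n² orbitals: 1²=1 + 2²=4 + 3²=9 + 4²=16 = 30 orbitals.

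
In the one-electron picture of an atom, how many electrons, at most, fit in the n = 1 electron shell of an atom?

A shell holds 2n² electrons: 2 × 1² = 2 × 1 = 2.

2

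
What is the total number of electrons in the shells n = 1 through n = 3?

28

Shell n has n² orbitals: 1²=1 + 2²=4 + 3²=9 = 14 orbitals.
Two spin states per orbital: 2 × 14 = 28 electrons.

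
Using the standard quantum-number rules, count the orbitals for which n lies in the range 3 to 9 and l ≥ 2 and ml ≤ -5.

20

For each n in the range, tally the orbitals obeying l ≥ 2 and ml ≤ -5:
n=6 → 1; n=7 → 3; n=8 → 6; n=9 → 10.
Total orbitals: 1 + 3 + 6 + 10 = 20.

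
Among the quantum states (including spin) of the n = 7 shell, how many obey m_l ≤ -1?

42

Go through l = 0, …, 6 (the values permitted for n = 7).
Contributions: l=1 → 1; l=2 → 2; l=3 → 3; l=4 → 4; l=5 → 5; l=6 → 6.
Orbitals: 1 + 2 + 3 + 4 + 5 + 6 = 21. Each orbital carries two spin states, so 21 × 2 = 42 states.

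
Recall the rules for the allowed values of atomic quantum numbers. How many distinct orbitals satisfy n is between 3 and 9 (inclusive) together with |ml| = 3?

Treat each shell separately and count matching orbitals:
n=4 → 2; n=5 → 4; n=6 → 6; n=7 → 8; n=8 → 10; n=9 → 12.
Total orbitals: 2 + 4 + 6 + 8 + 10 + 12 = 42.

42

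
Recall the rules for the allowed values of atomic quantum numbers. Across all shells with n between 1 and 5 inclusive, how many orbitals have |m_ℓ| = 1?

Count contributing orbitals for each principal shell:
n=2 → 2; n=3 → 4; n=4 → 6; n=5 → 8.
Total orbitals: 2 + 4 + 6 + 8 = 20.

20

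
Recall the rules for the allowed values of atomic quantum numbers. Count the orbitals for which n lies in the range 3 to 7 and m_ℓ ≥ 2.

For each n in the range, tally the orbitals obeying m_ℓ ≥ 2:
n=3 → 1; n=4 → 3; n=5 → 6; n=6 → 10; n=7 → 15.
Total orbitals: 1 + 3 + 6 + 10 + 15 = 35.

35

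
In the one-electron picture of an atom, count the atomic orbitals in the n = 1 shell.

1

The n = 1 shell contains n² = 1² = 1 orbital.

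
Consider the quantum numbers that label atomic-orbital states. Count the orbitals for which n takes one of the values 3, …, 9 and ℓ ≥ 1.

273

Go shell by shell, enumerating (ℓ, m_ℓ) with ℓ ≥ 1:
n=3 → 8; n=4 → 15; n=5 → 24; n=6 → 35; n=7 → 48; n=8 → 63; n=9 → 80.
Total orbitals: 8 + 15 + 24 + 35 + 48 + 63 + 80 = 273.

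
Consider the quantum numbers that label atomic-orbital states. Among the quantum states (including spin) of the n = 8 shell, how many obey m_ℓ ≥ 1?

With n = 8 the allowed ℓ are 0, 1, …, 7.
Per ℓ-value: ℓ=1 → 1; ℓ=2 → 2; ℓ=3 → 3; ℓ=4 → 4; ℓ=5 → 5; ℓ=6 → 6; ℓ=7 → 7.
Orbitals: 1 + 2 + 3 + 4 + 5 + 6 + 7 = 28. Each orbital carries two spin states, so 28 × 2 = 56 states.

56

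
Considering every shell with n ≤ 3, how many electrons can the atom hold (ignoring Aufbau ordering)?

Total orbitals = 1² + 2² + 3² = 14. Doubling for spin gives 28 electrons.

28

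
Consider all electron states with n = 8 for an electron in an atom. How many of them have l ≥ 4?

96

Orbitals with l ≥ 4, by l: l=4 → 9; l=5 → 11; l=6 → 13; l=7 → 15.
Orbitals: 9 + 11 + 13 + 15 = 48. Each orbital carries two spin states, so 48 × 2 = 96 states.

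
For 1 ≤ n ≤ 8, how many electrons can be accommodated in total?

408

Total orbitals = 1² + 2² + 3² + 4² + 5² + 6² + 7² + 8² = 204. Doubling for spin gives 408 electrons.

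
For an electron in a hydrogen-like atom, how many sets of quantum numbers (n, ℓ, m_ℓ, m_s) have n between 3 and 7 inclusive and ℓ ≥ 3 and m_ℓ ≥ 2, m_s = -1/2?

Go shell by shell, enumerating (ℓ, m_ℓ) with ℓ ≥ 3 and m_ℓ ≥ 2:
n=4 → 2; n=5 → 5; n=6 → 9; n=7 → 14.
Orbitals: 2 + 5 + 9 + 14 = 30. With m_s fixed to -1/2 there is one state per orbital, so 30 states.

30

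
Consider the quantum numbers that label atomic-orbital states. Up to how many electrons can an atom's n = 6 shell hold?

A shell holds 2n² electrons: 2 × 6² = 2 × 36 = 72.

72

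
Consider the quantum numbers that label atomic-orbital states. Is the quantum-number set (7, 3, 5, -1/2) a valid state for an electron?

The magnetic quantum number must satisfy −ℓ ≤ m_ℓ ≤ ℓ. With ℓ = 3, m_ℓ can only be -3, -2, -1, 0, 1, 2, 3, so m_ℓ = 5 is forbidden.

Not allowed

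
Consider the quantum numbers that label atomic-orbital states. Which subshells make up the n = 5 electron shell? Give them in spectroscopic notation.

5s, 5p, 5d, 5f, 5g

For n = 5, l runs from 0 to 4. In spectroscopic notation l = 0,1,2,… ↔ s,p,d,f,g,h,i, so the subshells are 5s, 5p, 5d, 5f, 5g.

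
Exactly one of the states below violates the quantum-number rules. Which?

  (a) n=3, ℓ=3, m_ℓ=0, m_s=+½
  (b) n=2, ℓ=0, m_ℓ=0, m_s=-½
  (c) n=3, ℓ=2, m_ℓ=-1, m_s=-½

(a) has ℓ = 3 ≥ n = 3, violating 0 ≤ ℓ ≤ n−1.
The remaining sets (b), (c) satisfy all four rules.

(a)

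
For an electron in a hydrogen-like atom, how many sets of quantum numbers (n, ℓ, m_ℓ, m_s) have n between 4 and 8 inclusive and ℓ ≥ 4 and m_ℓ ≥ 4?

40

Count contributing orbitals for each principal shell:
n=5 → 1; n=6 → 3; n=7 → 6; n=8 → 10.
Orbitals: 1 + 3 + 6 + 10 = 20. Including both spin states (m_s = ±1/2) gives 2 × 20 = 40 states.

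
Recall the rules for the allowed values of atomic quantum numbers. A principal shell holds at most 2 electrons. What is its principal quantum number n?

2n² = 2 ⇒ n² = 1 ⇒ n = 1.

n = 1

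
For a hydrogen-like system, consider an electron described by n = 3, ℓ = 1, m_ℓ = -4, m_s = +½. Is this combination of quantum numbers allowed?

Not allowed

The magnetic quantum number must satisfy −ℓ ≤ m_ℓ ≤ ℓ. With ℓ = 1, m_ℓ can only be -1, 0, 1, so m_ℓ = -4 is forbidden.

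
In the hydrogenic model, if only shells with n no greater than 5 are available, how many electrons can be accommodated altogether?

110

Total orbitals = 1² + 2² + 3² + 4² + 5² = 55. Doubling for spin gives 110 electrons.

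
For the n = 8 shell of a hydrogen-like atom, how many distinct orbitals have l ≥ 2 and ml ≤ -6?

For n = 8, l ranges over 0 … 7.
Contributions: l=6 → 1; l=7 → 2.
Total orbitals: 1 + 2 = 3.

3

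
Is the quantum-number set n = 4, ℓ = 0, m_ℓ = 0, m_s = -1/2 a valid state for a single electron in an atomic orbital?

Valid

n = 4 is a positive integer. ℓ = 0 satisfies 0 ≤ ℓ ≤ n−1 = 3. m_ℓ = 0 lies in the range −ℓ … +ℓ (here 0). m_s = -1/2 is one of ±1/2.
All four constraints are satisfied.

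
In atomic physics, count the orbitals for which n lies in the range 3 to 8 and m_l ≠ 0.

166

Work shell by shell — for each n, count the (l, m_l) pairs that satisfy m_l ≠ 0:
n=3 → 6; n=4 → 12; n=5 → 20; n=6 → 30; n=7 → 42; n=8 → 56.
Total orbitals: 6 + 12 + 20 + 30 + 42 + 56 = 166.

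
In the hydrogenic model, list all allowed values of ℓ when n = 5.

ℓ is an integer with 0 ≤ ℓ ≤ n−1, so for n = 5: ℓ = 0, 1, 2, 3, 4.

0, 1, 2, 3, 4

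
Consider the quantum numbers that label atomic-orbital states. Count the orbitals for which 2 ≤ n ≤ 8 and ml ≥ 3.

35

Count contributing orbitals for each principal shell:
n=4 → 1; n=5 → 3; n=6 → 6; n=7 → 10; n=8 → 15.
Total orbitals: 1 + 3 + 6 + 10 + 15 = 35.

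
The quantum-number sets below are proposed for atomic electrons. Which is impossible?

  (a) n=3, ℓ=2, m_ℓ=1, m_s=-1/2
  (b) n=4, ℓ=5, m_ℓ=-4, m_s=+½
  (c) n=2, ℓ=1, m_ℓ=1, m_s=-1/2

(b) has ℓ = 5 ≥ n = 4, violating 0 ≤ ℓ ≤ n−1.
The remaining sets (a), (c) satisfy all four rules.

(b)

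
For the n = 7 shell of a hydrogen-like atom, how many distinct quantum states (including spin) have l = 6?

26

Orbitals with l = 6, by l: l=6 → 13.
Orbitals: 13. Each orbital carries two spin states, so 13 × 2 = 26 states.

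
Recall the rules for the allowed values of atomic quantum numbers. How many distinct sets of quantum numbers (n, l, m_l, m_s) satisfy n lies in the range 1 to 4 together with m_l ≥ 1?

20

Go shell by shell, enumerating (l, m_l) with m_l ≥ 1:
n=2 → 1; n=3 → 3; n=4 → 6.
Orbitals: 1 + 3 + 6 = 10. Including both spin states (m_s = ±1/2) gives 2 × 10 = 20 states.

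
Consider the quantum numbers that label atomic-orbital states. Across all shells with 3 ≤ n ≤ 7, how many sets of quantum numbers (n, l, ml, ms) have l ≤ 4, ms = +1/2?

100

Per-shell orbital counts meeting the constraint:
n=3 → 9; n=4 → 16; n=5 → 25; n=6 → 25; n=7 → 25.
Orbitals: 9 + 16 + 25 + 25 + 25 = 100. With ms fixed to +1/2 there is one state per orbital, so 100 states.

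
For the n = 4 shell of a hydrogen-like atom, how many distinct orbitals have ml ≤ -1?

6

The n = 4 shell has l = 0 through 3; check each.
The (l, ml) pairs meeting ml ≤ -1 give: l=1 → 1; l=2 → 2; l=3 → 3.
Total orbitals: 1 + 2 + 3 = 6.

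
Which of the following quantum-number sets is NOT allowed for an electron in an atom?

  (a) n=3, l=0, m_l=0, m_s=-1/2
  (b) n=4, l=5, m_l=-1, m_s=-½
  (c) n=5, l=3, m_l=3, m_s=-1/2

(b)

(b) has l = 5 ≥ n = 4, violating 0 ≤ l ≤ n−1.
The remaining sets (a), (c) satisfy all four rules.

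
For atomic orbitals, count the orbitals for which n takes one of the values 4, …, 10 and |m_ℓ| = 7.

For each n in the range, tally the orbitals obeying |m_ℓ| = 7:
n=8 → 2; n=9 → 4; n=10 → 6.
Total orbitals: 2 + 4 + 6 = 12.

12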